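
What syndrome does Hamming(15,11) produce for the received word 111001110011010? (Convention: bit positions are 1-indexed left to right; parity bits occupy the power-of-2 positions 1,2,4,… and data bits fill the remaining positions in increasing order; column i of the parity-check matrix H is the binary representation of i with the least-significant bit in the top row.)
Syndrome s = H · r^T (mod 2), r = 111001110011010:
  s[0] = (101010101010101)·(111001110011010) mod 2 = 1+0+1+0+0+0+1+0+0+0+1+0+0+0+0 mod 2 = 0
  s[1] = (011001100110011)·(111001110011010) mod 2 = 0+1+1+0+0+1+1+0+0+0+1+0+0+1+0 mod 2 = 0
  s[2] = (000111100001111)·(111001110011010) mod 2 = 0+0+0+0+0+1+1+0+0+0+0+1+0+1+0 mod 2 = 0
  s[3] = (000000011111111)·(111001110011010) mod 2 = 0+0+0+0+0+0+0+1+0+0+1+1+0+1+0 mod 2 = 0
Syndrome = 0000
s = 0: no error detected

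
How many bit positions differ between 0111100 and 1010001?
XOR = 1101101, count of 1s = 5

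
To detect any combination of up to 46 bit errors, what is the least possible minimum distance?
Detecting e errors requires d_min ≥ e + 1 = 46 + 1 = 47.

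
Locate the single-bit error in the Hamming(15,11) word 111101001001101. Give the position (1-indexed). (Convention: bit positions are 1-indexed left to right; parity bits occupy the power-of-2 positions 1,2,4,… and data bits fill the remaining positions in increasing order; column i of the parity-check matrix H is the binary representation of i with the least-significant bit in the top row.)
Syndrome s = H · r^T (mod 2), r = 111101001001101:
  s[0] = (101010101010101)·(111101001001101) mod 2 = 1+0+1+0+0+0+0+0+1+0+0+0+1+0+1 mod 2 = 1
  s[1] = (011001100110011)·(111101001001101) mod 2 = 0+1+1+0+0+1+0+0+0+0+0+0+0+0+1 mod 2 = 0
  s[2] = (000111100001111)·(111101001001101) mod 2 = 0+0+0+1+0+1+0+0+0+0+0+1+1+0+1 mod 2 = 1
  s[3] = (000000011111111)·(111101001001101) mod 2 = 0+0+0+0+0+0+0+0+1+0+0+1+1+0+1 mod 2 = 0
Syndrome = 1010
Column i of H is the binary representation of i, so the syndrome is the binary index of the flipped bit.
Read s = 1010 with s[0] as LSB: 1·2^0 + 0·2^1 + 1·2^2 + 0·2^3 = 5.
Error is at bit position 5.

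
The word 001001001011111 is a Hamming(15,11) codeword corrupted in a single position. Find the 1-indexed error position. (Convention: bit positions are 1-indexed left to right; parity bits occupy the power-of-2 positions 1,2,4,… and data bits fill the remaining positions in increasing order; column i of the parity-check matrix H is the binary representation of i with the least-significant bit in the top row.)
Syndrome s = H · r^T (mod 2), r = 001001001011111:
  s[0] = (101010101010101)·(001001001011111) mod 2 = 0+0+1+0+0+0+0+0+1+0+1+0+1+0+1 mod 2 = 1
  s[1] = (011001100110011)·(001001001011111) mod 2 = 0+0+1+0+0+1+0+0+0+0+1+0+0+1+1 mod 2 = 1
  s[2] = (000111100001111)·(001001001011111) mod 2 = 0+0+0+0+0+1+0+0+0+0+0+1+1+1+1 mod 2 = 1
  s[3] = (000000011111111)·(001001001011111) mod 2 = 0+0+0+0+0+0+0+0+1+0+1+1+1+1+1 mod 2 = 0
Syndrome = 1110
Column i of H is the binary representation of i, so the syndrome is the binary index of the flipped bit.
Read s = 1110 with s[0] as LSB: 1·2^0 + 1·2^1 + 1·2^2 + 0·2^3 = 7.
Error is at bit position 7.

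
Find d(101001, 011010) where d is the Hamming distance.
XOR = 110011, count of 1s = 4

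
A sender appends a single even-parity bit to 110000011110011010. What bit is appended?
Sum of data bits: 1+1+0+0+0+0+0+1+1+1+1+0+0+1+1+0+1+0 = 9.
9 mod 2 = 1, so parity bit = 1.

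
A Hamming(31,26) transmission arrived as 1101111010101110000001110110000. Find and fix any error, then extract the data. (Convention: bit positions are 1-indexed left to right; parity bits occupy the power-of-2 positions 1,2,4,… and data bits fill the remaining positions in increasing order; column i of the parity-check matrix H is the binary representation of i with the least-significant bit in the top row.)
Syndrome s = H · r^T (mod 2), r = 1101111010101110000001110110000:
  s[0] = (1010101010101010101010101010101)·(1101111010101110000001110110000) mod 2 = 1+0+0+0+1+0+1+0+1+0+1+0+1+0+1+0+0+0+0+0+0+0+1+0+0+0+1+0+0+0+0 mod 2 = 1
  s[1] = (0110011001100110011001100110011)·(1101111010101110000001110110000) mod 2 = 0+1+0+0+0+1+1+0+0+0+1+0+0+1+1+0+0+0+0+0+0+1+1+0+0+1+1+0+0+0+0 mod 2 = 0
  s[2] = (0001111000011110000111100001111)·(1101111010101110000001110110000) mod 2 = 0+0+0+1+1+1+1+0+0+0+0+0+1+1+1+0+0+0+0+0+0+1+1+0+0+0+0+0+0+0+0 mod 2 = 1
  s[3] = (0000000111111110000000011111111)·(1101111010101110000001110110000) mod 2 = 0+0+0+0+0+0+0+0+1+0+1+0+1+1+1+0+0+0+0+0+0+0+0+1+0+1+1+0+0+0+0 mod 2 = 0
  s[4] = (0000000000000001111111111111111)·(1101111010101110000001110110000) mod 2 = 0+0+0+0+0+0+0+0+0+0+0+0+0+0+0+0+0+0+0+0+0+1+1+1+0+1+1+0+0+0+0 mod 2 = 1
Syndrome = 10101
Column 21 of H equals this syndrome → error at bit 21 (1-indexed).
Flip bit 21: 1101111010101110000001110110000 → 1101111010101110000011110110000
Extract data bits at positions {3,5,6,7,9,10,11,12,13,14,15,17,18,19,20,21,22,23,24,25,26,27,28,29,30,31}: 01111010111000011110110000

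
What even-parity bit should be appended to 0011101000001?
Sum of data bits: 0+0+1+1+1+0+1+0+0+0+0+0+1 = 5.
5 mod 2 = 1, so parity bit = 1.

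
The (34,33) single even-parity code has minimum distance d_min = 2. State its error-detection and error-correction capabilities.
Detection only: up to d_min − 1 = 1 errors.
Correction: up to ⌊(d_min − 1)/2⌋ = ⌊1/2⌋ = 0 errors.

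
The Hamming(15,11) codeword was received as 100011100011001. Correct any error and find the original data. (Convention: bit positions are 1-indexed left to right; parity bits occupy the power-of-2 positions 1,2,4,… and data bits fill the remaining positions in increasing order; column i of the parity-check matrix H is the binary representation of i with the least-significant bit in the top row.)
Syndrome s = H · r^T (mod 2), r = 100011100011001:
  s[0] = (101010101010101)·(100011100011001) mod 2 = 1+0+0+0+1+0+1+0+0+0+1+0+0+0+1 mod 2 = 1
  s[1] = (011001100110011)·(100011100011001) mod 2 = 0+0+0+0+0+1+1+0+0+0+1+0+0+0+1 mod 2 = 0
  s[2] = (000111100001111)·(100011100011001) mod 2 = 0+0+0+0+1+1+1+0+0+0+0+1+0+0+1 mod 2 = 1
  s[3] = (000000011111111)·(100011100011001) mod 2 = 0+0+0+0+0+0+0+0+0+0+1+1+0+0+1 mod 2 = 1
Syndrome = 1011
Column 13 of H equals this syndrome → error at bit 13 (1-indexed).
Flip bit 13: 100011100011001 → 100011100011101
Extract data bits at positions {3,5,6,7,9,10,11,12,13,14,15}: 01110011101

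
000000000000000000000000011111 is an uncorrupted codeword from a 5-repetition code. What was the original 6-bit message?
Split into 5-bit blocks: 00000 00000 00000 00000 00000 11111
Data = 000001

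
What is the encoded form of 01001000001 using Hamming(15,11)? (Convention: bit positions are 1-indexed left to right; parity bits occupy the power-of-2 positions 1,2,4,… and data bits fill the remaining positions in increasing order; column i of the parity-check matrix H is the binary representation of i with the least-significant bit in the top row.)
Codeword c = d · G (mod 2), d = 01001000001:
  c[0] = d·G[:,0] = (01001000001)·(11011010101) mod 2 = 0+1+0+0+1+0+0+0+0+0+1 mod 2 = 1
  c[1] = d·G[:,1] = (01001000001)·(10110110011) mod 2 = 0+0+0+0+0+0+0+0+0+0+1 mod 2 = 1
  c[2] = d·G[:,2] = (01001000001)·(10000000000) mod 2 = 0+0+0+0+0+0+0+0+0+0+0 mod 2 = 0
  c[3] = d·G[:,3] = (01001000001)·(01110001111) mod 2 = 0+1+0+0+0+0+0+0+0+0+1 mod 2 = 0
  c[4] = d·G[:,4] = (01001000001)·(01000000000) mod 2 = 0+1+0+0+0+0+0+0+0+0+0 mod 2 = 1
  c[5] = d·G[:,5] = (01001000001)·(00100000000) mod 2 = 0+0+0+0+0+0+0+0+0+0+0 mod 2 = 0
  c[6] = d·G[:,6] = (01001000001)·(00010000000) mod 2 = 0+0+0+0+0+0+0+0+0+0+0 mod 2 = 0
  c[7] = d·G[:,7] = (01001000001)·(00001111111) mod 2 = 0+0+0+0+1+0+0+0+0+0+1 mod 2 = 0
  c[8] = d·G[:,8] = (01001000001)·(00001000000) mod 2 = 0+0+0+0+1+0+0+0+0+0+0 mod 2 = 1
  c[9] = d·G[:,9] = (01001000001)·(00000100000) mod 2 = 0+0+0+0+0+0+0+0+0+0+0 mod 2 = 0
  c[10] = d·G[:,10] = (01001000001)·(00000010000) mod 2 = 0+0+0+0+0+0+0+0+0+0+0 mod 2 = 0
  c[11] = d·G[:,11] = (01001000001)·(00000001000) mod 2 = 0+0+0+0+0+0+0+0+0+0+0 mod 2 = 0
  c[12] = d·G[:,12] = (01001000001)·(00000000100) mod 2 = 0+0+0+0+0+0+0+0+0+0+0 mod 2 = 0
  c[13] = d·G[:,13] = (01001000001)·(00000000010) mod 2 = 0+0+0+0+0+0+0+0+0+0+0 mod 2 = 0
  c[14] = d·G[:,14] = (01001000001)·(00000000001) mod 2 = 0+0+0+0+0+0+0+0+0+0+1 mod 2 = 1
Codeword = 110010001000001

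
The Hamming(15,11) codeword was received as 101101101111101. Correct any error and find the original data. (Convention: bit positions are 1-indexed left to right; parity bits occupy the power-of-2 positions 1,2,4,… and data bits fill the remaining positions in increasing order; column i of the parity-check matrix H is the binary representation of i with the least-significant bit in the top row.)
Syndrome s = H · r^T (mod 2), r = 101101101111101:
  s[0] = (101010101010101)·(101101101111101) mod 2 = 1+0+1+0+0+0+1+0+1+0+1+0+1+0+1 mod 2 = 1
  s[1] = (011001100110011)·(101101101111101) mod 2 = 0+0+1+0+0+1+1+0+0+1+1+0+0+0+1 mod 2 = 0
  s[2] = (000111100001111)·(101101101111101) mod 2 = 0+0+0+1+0+1+1+0+0+0+0+1+1+0+1 mod 2 = 0
  s[3] = (000000011111111)·(101101101111101) mod 2 = 0+0+0+0+0+0+0+0+1+1+1+1+1+0+1 mod 2 = 0
Syndrome = 1000
Column 1 of H equals this syndrome → error at bit 1 (1-indexed).
Flip bit 1: 101101101111101 → 001101101111101
Extract data bits at positions {3,5,6,7,9,10,11,12,13,14,15}: 10111111101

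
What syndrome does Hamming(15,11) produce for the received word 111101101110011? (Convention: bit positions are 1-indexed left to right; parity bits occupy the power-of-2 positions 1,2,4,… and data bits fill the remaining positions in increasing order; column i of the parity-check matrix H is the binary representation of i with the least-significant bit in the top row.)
Syndrome s = H · r^T (mod 2), r = 111101101110011:
  s[0] = (101010101010101)·(111101101110011) mod 2 = 1+0+1+0+0+0+1+0+1+0+1+0+0+0+1 mod 2 = 0
  s[1] = (011001100110011)·(111101101110011) mod 2 = 0+1+1+0+0+1+1+0+0+1+1+0+0+1+1 mod 2 = 0
  s[2] = (000111100001111)·(111101101110011) mod 2 = 0+0+0+1+0+1+1+0+0+0+0+0+0+1+1 mod 2 = 1
  s[3] = (000000011111111)·(111101101110011) mod 2 = 0+0+0+0+0+0+0+0+1+1+1+0+0+1+1 mod 2 = 1
Syndrome = 0011
Non-zero syndrome: error at position 12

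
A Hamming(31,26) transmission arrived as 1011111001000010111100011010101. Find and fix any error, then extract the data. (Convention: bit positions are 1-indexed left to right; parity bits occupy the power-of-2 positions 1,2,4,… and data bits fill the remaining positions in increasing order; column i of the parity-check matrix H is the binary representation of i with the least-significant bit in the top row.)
Syndrome s = H · r^T (mod 2), r = 1011111001000010111100011010101:
  s[0] = (1010101010101010101010101010101)·(1011111001000010111100011010101) mod 2 = 1+0+1+0+1+0+1+0+0+0+0+0+0+0+1+0+1+0+1+0+0+0+0+0+1+0+1+0+1+0+1 mod 2 = 1
  s[1] = (0110011001100110011001100110011)·(1011111001000010111100011010101) mod 2 = 0+0+1+0+0+1+1+0+0+1+0+0+0+0+1+0+0+1+1+0+0+0+0+0+0+0+1+0+0+0+1 mod 2 = 1
  s[2] = (0001111000011110000111100001111)·(1011111001000010111100011010101) mod 2 = 0+0+0+1+1+1+1+0+0+0+0+0+0+0+1+0+0+0+0+1+0+0+0+0+0+0+0+0+1+0+1 mod 2 = 0
  s[3] = (0000000111111110000000011111111)·(1011111001000010111100011010101) mod 2 = 0+0+0+0+0+0+0+0+0+1+0+0+0+0+1+0+0+0+0+0+0+0+0+1+1+0+1+0+1+0+1 mod 2 = 1
  s[4] = (0000000000000001111111111111111)·(1011111001000010111100011010101) mod 2 = 0+0+0+0+0+0+0+0+0+0+0+0+0+0+0+0+1+1+1+1+0+0+0+1+1+0+1+0+1+0+1 mod 2 = 1
Syndrome = 11011
Column 27 of H equals this syndrome → error at bit 27 (1-indexed).
Flip bit 27: 1011111001000010111100011010101 → 1011111001000010111100011000101
Extract data bits at positions {3,5,6,7,9,10,11,12,13,14,15,17,18,19,20,21,22,23,24,25,26,27,28,29,30,31}: 11110100001111100011000101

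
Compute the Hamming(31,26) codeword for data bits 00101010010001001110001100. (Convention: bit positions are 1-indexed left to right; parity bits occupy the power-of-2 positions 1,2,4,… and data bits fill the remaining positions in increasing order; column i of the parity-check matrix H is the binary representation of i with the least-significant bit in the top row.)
Codeword c = d · G (mod 2), d = 00101010010001001110001100:
  c[0] = d·G[:,0] = (00101010010001001110001100)·(11011010101101010101010101) mod 2 = 0+0+0+0+1+0+1+0+0+0+0+0+0+1+0+0+0+1+0+0+0+0+0+1+0+0 mod 2 = 1
  c[1] = d·G[:,1] = (00101010010001001110001100)·(10110110011011001100110011) mod 2 = 0+0+1+0+0+0+1+0+0+1+0+0+0+1+0+0+1+1+0+0+0+0+0+0+0+0 mod 2 = 0
  c[2] = d·G[:,2] = (00101010010001001110001100)·(10000000000000000000000000) mod 2 = 0+0+0+0+0+0+0+0+0+0+0+0+0+0+0+0+0+0+0+0+0+0+0+0+0+0 mod 2 = 0
  c[3] = d·G[:,3] = (00101010010001001110001100)·(01110001111000111100001111) mod 2 = 0+0+1+0+0+0+0+0+0+1+0+0+0+0+0+0+1+1+0+0+0+0+1+1+0+0 mod 2 = 0
  c[4] = d·G[:,4] = (00101010010001001110001100)·(01000000000000000000000000) mod 2 = 0+0+0+0+0+0+0+0+0+0+0+0+0+0+0+0+0+0+0+0+0+0+0+0+0+0 mod 2 = 0
  c[5] = d·G[:,5] = (00101010010001001110001100)·(00100000000000000000000000) mod 2 = 0+0+1+0+0+0+0+0+0+0+0+0+0+0+0+0+0+0+0+0+0+0+0+0+0+0 mod 2 = 1
  c[6] = d·G[:,6] = (00101010010001001110001100)·(00010000000000000000000000) mod 2 = 0+0+0+0+0+0+0+0+0+0+0+0+0+0+0+0+0+0+0+0+0+0+0+0+0+0 mod 2 = 0
  c[7] = d·G[:,7] = (00101010010001001110001100)·(00001111111000000011111111) mod 2 = 0+0+0+0+1+0+1+0+0+1+0+0+0+0+0+0+0+0+1+0+0+0+1+1+0+0 mod 2 = 0
  c[8] = d·G[:,8] = (00101010010001001110001100)·(00001000000000000000000000) mod 2 = 0+0+0+0+1+0+0+0+0+0+0+0+0+0+0+0+0+0+0+0+0+0+0+0+0+0 mod 2 = 1
  c[9] = d·G[:,9] = (00101010010001001110001100)·(00000100000000000000000000) mod 2 = 0+0+0+0+0+0+0+0+0+0+0+0+0+0+0+0+0+0+0+0+0+0+0+0+0+0 mod 2 = 0
  c[10] = d·G[:,10] = (00101010010001001110001100)·(00000010000000000000000000) mod 2 = 0+0+0+0+0+0+1+0+0+0+0+0+0+0+0+0+0+0+0+0+0+0+0+0+0+0 mod 2 = 1
  c[11] = d·G[:,11] = (00101010010001001110001100)·(00000001000000000000000000) mod 2 = 0+0+0+0+0+0+0+0+0+0+0+0+0+0+0+0+0+0+0+0+0+0+0+0+0+0 mod 2 = 0
  c[12] = d·G[:,12] = (00101010010001001110001100)·(00000000100000000000000000) mod 2 = 0+0+0+0+0+0+0+0+0+0+0+0+0+0+0+0+0+0+0+0+0+0+0+0+0+0 mod 2 = 0
  c[13] = d·G[:,13] = (00101010010001001110001100)·(00000000010000000000000000) mod 2 = 0+0+0+0+0+0+0+0+0+1+0+0+0+0+0+0+0+0+0+0+0+0+0+0+0+0 mod 2 = 1
  c[14] = d·G[:,14] = (00101010010001001110001100)·(00000000001000000000000000) mod 2 = 0+0+0+0+0+0+0+0+0+0+0+0+0+0+0+0+0+0+0+0+0+0+0+0+0+0 mod 2 = 0
  c[15] = d·G[:,15] = (00101010010001001110001100)·(00000000000111111111111111) mod 2 = 0+0+0+0+0+0+0+0+0+0+0+0+0+1+0+0+1+1+1+0+0+0+1+1+0+0 mod 2 = 0
  c[16] = d·G[:,16] = (00101010010001001110001100)·(00000000000100000000000000) mod 2 = 0+0+0+0+0+0+0+0+0+0+0+0+0+0+0+0+0+0+0+0+0+0+0+0+0+0 mod 2 = 0
  c[17] = d·G[:,17] = (00101010010001001110001100)·(00000000000010000000000000) mod 2 = 0+0+0+0+0+0+0+0+0+0+0+0+0+0+0+0+0+0+0+0+0+0+0+0+0+0 mod 2 = 0
  c[18] = d·G[:,18] = (00101010010001001110001100)·(00000000000001000000000000) mod 2 = 0+0+0+0+0+0+0+0+0+0+0+0+0+1+0+0+0+0+0+0+0+0+0+0+0+0 mod 2 = 1
  c[19] = d·G[:,19] = (00101010010001001110001100)·(00000000000000100000000000) mod 2 = 0+0+0+0+0+0+0+0+0+0+0+0+0+0+0+0+0+0+0+0+0+0+0+0+0+0 mod 2 = 0
  c[20] = d·G[:,20] = (00101010010001001110001100)·(00000000000000010000000000) mod 2 = 0+0+0+0+0+0+0+0+0+0+0+0+0+0+0+0+0+0+0+0+0+0+0+0+0+0 mod 2 = 0
  c[21] = d·G[:,21] = (00101010010001001110001100)·(00000000000000001000000000) mod 2 = 0+0+0+0+0+0+0+0+0+0+0+0+0+0+0+0+1+0+0+0+0+0+0+0+0+0 mod 2 = 1
  c[22] = d·G[:,22] = (00101010010001001110001100)·(00000000000000000100000000) mod 2 = 0+0+0+0+0+0+0+0+0+0+0+0+0+0+0+0+0+1+0+0+0+0+0+0+0+0 mod 2 = 1
  c[23] = d·G[:,23] = (00101010010001001110001100)·(00000000000000000010000000) mod 2 = 0+0+0+0+0+0+0+0+0+0+0+0+0+0+0+0+0+0+1+0+0+0+0+0+0+0 mod 2 = 1
  c[24] = d·G[:,24] = (00101010010001001110001100)·(00000000000000000001000000) mod 2 = 0+0+0+0+0+0+0+0+0+0+0+0+0+0+0+0+0+0+0+0+0+0+0+0+0+0 mod 2 = 0
  c[25] = d·G[:,25] = (00101010010001001110001100)·(00000000000000000000100000) mod 2 = 0+0+0+0+0+0+0+0+0+0+0+0+0+0+0+0+0+0+0+0+0+0+0+0+0+0 mod 2 = 0
  c[26] = d·G[:,26] = (00101010010001001110001100)·(00000000000000000000010000) mod 2 = 0+0+0+0+0+0+0+0+0+0+0+0+0+0+0+0+0+0+0+0+0+0+0+0+0+0 mod 2 = 0
  c[27] = d·G[:,27] = (00101010010001001110001100)·(00000000000000000000001000) mod 2 = 0+0+0+0+0+0+0+0+0+0+0+0+0+0+0+0+0+0+0+0+0+0+1+0+0+0 mod 2 = 1
  c[28] = d·G[:,28] = (00101010010001001110001100)·(00000000000000000000000100) mod 2 = 0+0+0+0+0+0+0+0+0+0+0+0+0+0+0+0+0+0+0+0+0+0+0+1+0+0 mod 2 = 1
  c[29] = d·G[:,29] = (00101010010001001110001100)·(00000000000000000000000010) mod 2 = 0+0+0+0+0+0+0+0+0+0+0+0+0+0+0+0+0+0+0+0+0+0+0+0+0+0 mod 2 = 0
  c[30] = d·G[:,30] = (00101010010001001110001100)·(00000000000000000000000001) mod 2 = 0+0+0+0+0+0+0+0+0+0+0+0+0+0+0+0+0+0+0+0+0+0+0+0+0+0 mod 2 = 0
Codeword = 1000010010100100001001110001100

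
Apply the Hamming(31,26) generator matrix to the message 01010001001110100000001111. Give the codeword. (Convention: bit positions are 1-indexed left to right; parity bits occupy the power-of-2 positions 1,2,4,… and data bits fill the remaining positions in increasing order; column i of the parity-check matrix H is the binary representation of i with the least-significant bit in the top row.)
Codeword c = d · G (mod 2), d = 01010001001110100000001111:
  c[0] = d·G[:,0] = (01010001001110100000001111)·(11011010101101010101010101) mod 2 = 0+1+0+1+0+0+0+0+0+0+1+1+0+0+0+0+0+0+0+0+0+0+0+1+0+1 mod 2 = 0
  c[1] = d·G[:,1] = (01010001001110100000001111)·(10110110011011001100110011) mod 2 = 0+0+0+1+0+0+0+0+0+0+1+0+1+0+0+0+0+0+0+0+0+0+0+0+1+1 mod 2 = 1
  c[2] = d·G[:,2] = (01010001001110100000001111)·(10000000000000000000000000) mod 2 = 0+0+0+0+0+0+0+0+0+0+0+0+0+0+0+0+0+0+0+0+0+0+0+0+0+0 mod 2 = 0
  c[3] = d·G[:,3] = (01010001001110100000001111)·(01110001111000111100001111) mod 2 = 0+1+0+1+0+0+0+1+0+0+1+0+0+0+1+0+0+0+0+0+0+0+1+1+1+1 mod 2 = 1
  c[4] = d·G[:,4] = (01010001001110100000001111)·(01000000000000000000000000) mod 2 = 0+1+0+0+0+0+0+0+0+0+0+0+0+0+0+0+0+0+0+0+0+0+0+0+0+0 mod 2 = 1
  c[5] = d·G[:,5] = (01010001001110100000001111)·(00100000000000000000000000) mod 2 = 0+0+0+0+0+0+0+0+0+0+0+0+0+0+0+0+0+0+0+0+0+0+0+0+0+0 mod 2 = 0
  c[6] = d·G[:,6] = (01010001001110100000001111)·(00010000000000000000000000) mod 2 = 0+0+0+1+0+0+0+0+0+0+0+0+0+0+0+0+0+0+0+0+0+0+0+0+0+0 mod 2 = 1
  c[7] = d·G[:,7] = (01010001001110100000001111)·(00001111111000000011111111) mod 2 = 0+0+0+0+0+0+0+1+0+0+1+0+0+0+0+0+0+0+0+0+0+0+1+1+1+1 mod 2 = 0
  c[8] = d·G[:,8] = (01010001001110100000001111)·(00001000000000000000000000) mod 2 = 0+0+0+0+0+0+0+0+0+0+0+0+0+0+0+0+0+0+0+0+0+0+0+0+0+0 mod 2 = 0
  c[9] = d·G[:,9] = (01010001001110100000001111)·(00000100000000000000000000) mod 2 = 0+0+0+0+0+0+0+0+0+0+0+0+0+0+0+0+0+0+0+0+0+0+0+0+0+0 mod 2 = 0
  c[10] = d·G[:,10] = (01010001001110100000001111)·(00000010000000000000000000) mod 2 = 0+0+0+0+0+0+0+0+0+0+0+0+0+0+0+0+0+0+0+0+0+0+0+0+0+0 mod 2 = 0
  c[11] = d·G[:,11] = (01010001001110100000001111)·(00000001000000000000000000) mod 2 = 0+0+0+0+0+0+0+1+0+0+0+0+0+0+0+0+0+0+0+0+0+0+0+0+0+0 mod 2 = 1
  c[12] = d·G[:,12] = (01010001001110100000001111)·(00000000100000000000000000) mod 2 = 0+0+0+0+0+0+0+0+0+0+0+0+0+0+0+0+0+0+0+0+0+0+0+0+0+0 mod 2 = 0
  c[13] = d·G[:,13] = (01010001001110100000001111)·(00000000010000000000000000) mod 2 = 0+0+0+0+0+0+0+0+0+0+0+0+0+0+0+0+0+0+0+0+0+0+0+0+0+0 mod 2 = 0
  c[14] = d·G[:,14] = (01010001001110100000001111)·(00000000001000000000000000) mod 2 = 0+0+0+0+0+0+0+0+0+0+1+0+0+0+0+0+0+0+0+0+0+0+0+0+0+0 mod 2 = 1
  c[15] = d·G[:,15] = (01010001001110100000001111)·(00000000000111111111111111) mod 2 = 0+0+0+0+0+0+0+0+0+0+0+1+1+0+1+0+0+0+0+0+0+0+1+1+1+1 mod 2 = 1
  c[16] = d·G[:,16] = (01010001001110100000001111)·(00000000000100000000000000) mod 2 = 0+0+0+0+0+0+0+0+0+0+0+1+0+0+0+0+0+0+0+0+0+0+0+0+0+0 mod 2 = 1
  c[17] = d·G[:,17] = (01010001001110100000001111)·(00000000000010000000000000) mod 2 = 0+0+0+0+0+0+0+0+0+0+0+0+1+0+0+0+0+0+0+0+0+0+0+0+0+0 mod 2 = 1
  c[18] = d·G[:,18] = (01010001001110100000001111)·(00000000000001000000000000) mod 2 = 0+0+0+0+0+0+0+0+0+0+0+0+0+0+0+0+0+0+0+0+0+0+0+0+0+0 mod 2 = 0
  c[19] = d·G[:,19] = (01010001001110100000001111)·(00000000000000100000000000) mod 2 = 0+0+0+0+0+0+0+0+0+0+0+0+0+0+1+0+0+0+0+0+0+0+0+0+0+0 mod 2 = 1
  c[20] = d·G[:,20] = (01010001001110100000001111)·(00000000000000010000000000) mod 2 = 0+0+0+0+0+0+0+0+0+0+0+0+0+0+0+0+0+0+0+0+0+0+0+0+0+0 mod 2 = 0
  c[21] = d·G[:,21] = (01010001001110100000001111)·(00000000000000001000000000) mod 2 = 0+0+0+0+0+0+0+0+0+0+0+0+0+0+0+0+0+0+0+0+0+0+0+0+0+0 mod 2 = 0
  c[22] = d·G[:,22] = (01010001001110100000001111)·(00000000000000000100000000) mod 2 = 0+0+0+0+0+0+0+0+0+0+0+0+0+0+0+0+0+0+0+0+0+0+0+0+0+0 mod 2 = 0
  c[23] = d·G[:,23] = (01010001001110100000001111)·(00000000000000000010000000) mod 2 = 0+0+0+0+0+0+0+0+0+0+0+0+0+0+0+0+0+0+0+0+0+0+0+0+0+0 mod 2 = 0
  c[24] = d·G[:,24] = (01010001001110100000001111)·(00000000000000000001000000) mod 2 = 0+0+0+0+0+0+0+0+0+0+0+0+0+0+0+0+0+0+0+0+0+0+0+0+0+0 mod 2 = 0
  c[25] = d·G[:,25] = (01010001001110100000001111)·(00000000000000000000100000) mod 2 = 0+0+0+0+0+0+0+0+0+0+0+0+0+0+0+0+0+0+0+0+0+0+0+0+0+0 mod 2 = 0
  c[26] = d·G[:,26] = (01010001001110100000001111)·(00000000000000000000010000) mod 2 = 0+0+0+0+0+0+0+0+0+0+0+0+0+0+0+0+0+0+0+0+0+0+0+0+0+0 mod 2 = 0
  c[27] = d·G[:,27] = (01010001001110100000001111)·(00000000000000000000001000) mod 2 = 0+0+0+0+0+0+0+0+0+0+0+0+0+0+0+0+0+0+0+0+0+0+1+0+0+0 mod 2 = 1
  c[28] = d·G[:,28] = (01010001001110100000001111)·(00000000000000000000000100) mod 2 = 0+0+0+0+0+0+0+0+0+0+0+0+0+0+0+0+0+0+0+0+0+0+0+1+0+0 mod 2 = 1
  c[29] = d·G[:,29] = (01010001001110100000001111)·(00000000000000000000000010) mod 2 = 0+0+0+0+0+0+0+0+0+0+0+0+0+0+0+0+0+0+0+0+0+0+0+0+1+0 mod 2 = 1
  c[30] = d·G[:,30] = (01010001001110100000001111)·(00000000000000000000000001) mod 2 = 0+0+0+0+0+0+0+0+0+0+0+0+0+0+0+0+0+0+0+0+0+0+0+0+0+1 mod 2 = 1
Codeword = 0101101000010011110100000001111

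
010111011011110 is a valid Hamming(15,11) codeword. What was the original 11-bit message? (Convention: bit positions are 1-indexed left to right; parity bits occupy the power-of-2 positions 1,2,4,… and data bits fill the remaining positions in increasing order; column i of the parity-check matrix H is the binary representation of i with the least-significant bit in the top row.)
Parity bits occupy power-of-2 positions; data bits are at positions {3,5,6,7,9,10,11,12,13,14,15} (1-indexed).
Extract: c[3]=0 c[5]=1 c[6]=1 c[7]=0 c[9]=1 c[10]=0 c[11]=1 c[12]=1 c[13]=1 c[14]=1 c[15]=0
Data = 01101011110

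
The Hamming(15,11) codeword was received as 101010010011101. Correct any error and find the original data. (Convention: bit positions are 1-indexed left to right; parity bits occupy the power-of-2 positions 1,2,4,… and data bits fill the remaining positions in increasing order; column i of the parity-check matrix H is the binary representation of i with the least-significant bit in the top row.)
Syndrome s = H · r^T (mod 2), r = 101010010011101:
  s[0] = (101010101010101)·(101010010011101) mod 2 = 1+0+1+0+1+0+0+0+0+0+1+0+1+0+1 mod 2 = 0
  s[1] = (011001100110011)·(101010010011101) mod 2 = 0+0+1+0+0+0+0+0+0+0+1+0+0+0+1 mod 2 = 1
  s[2] = (000111100001111)·(101010010011101) mod 2 = 0+0+0+0+1+0+0+0+0+0+0+1+1+0+1 mod 2 = 0
  s[3] = (000000011111111)·(101010010011101) mod 2 = 0+0+0+0+0+0+0+1+0+0+1+1+1+0+1 mod 2 = 1
Syndrome = 0101
Column 10 of H equals this syndrome → error at bit 10 (1-indexed).
Flip bit 10: 101010010011101 → 101010010111101
Extract data bits at positions {3,5,6,7,9,10,11,12,13,14,15}: 11000111101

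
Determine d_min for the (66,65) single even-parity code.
d_min = 2 (flipping one data bit also flips the parity bit, so the two closest codewords differ in exactly 2 positions).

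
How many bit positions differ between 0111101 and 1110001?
XOR = 1001100, count of 1s = 3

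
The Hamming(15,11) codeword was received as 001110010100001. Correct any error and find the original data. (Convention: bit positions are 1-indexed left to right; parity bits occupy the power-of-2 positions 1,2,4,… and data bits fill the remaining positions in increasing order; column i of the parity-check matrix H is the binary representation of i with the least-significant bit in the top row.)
Syndrome s = H · r^T (mod 2), r = 001110010100001:
  s[0] = (101010101010101)·(001110010100001) mod 2 = 0+0+1+0+1+0+0+0+0+0+0+0+0+0+1 mod 2 = 1
  s[1] = (011001100110011)·(001110010100001) mod 2 = 0+0+1+0+0+0+0+0+0+1+0+0+0+0+1 mod 2 = 1
  s[2] = (000111100001111)·(001110010100001) mod 2 = 0+0+0+1+1+0+0+0+0+0+0+0+0+0+1 mod 2 = 1
  s[3] = (000000011111111)·(001110010100001) mod 2 = 0+0+0+0+0+0+0+1+0+1+0+0+0+0+1 mod 2 = 1
Syndrome = 1111
Column 15 of H equals this syndrome → error at bit 15 (1-indexed).
Flip bit 15: 001110010100001 → 001110010100000
Extract data bits at positions {3,5,6,7,9,10,11,12,13,14,15}: 11000100000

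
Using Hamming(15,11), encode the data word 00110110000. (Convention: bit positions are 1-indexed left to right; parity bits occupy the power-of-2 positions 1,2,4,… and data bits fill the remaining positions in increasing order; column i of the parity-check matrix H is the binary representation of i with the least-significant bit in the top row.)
Codeword c = d · G (mod 2), d = 00110110000:
  c[0] = d·G[:,0] = (00110110000)·(11011010101) mod 2 = 0+0+0+1+0+0+1+0+0+0+0 mod 2 = 0
  c[1] = d·G[:,1] = (00110110000)·(10110110011) mod 2 = 0+0+1+1+0+1+1+0+0+0+0 mod 2 = 0
  c[2] = d·G[:,2] = (00110110000)·(10000000000) mod 2 = 0+0+0+0+0+0+0+0+0+0+0 mod 2 = 0
  c[3] = d·G[:,3] = (00110110000)·(01110001111) mod 2 = 0+0+1+1+0+0+0+0+0+0+0 mod 2 = 0
  c[4] = d·G[:,4] = (00110110000)·(01000000000) mod 2 = 0+0+0+0+0+0+0+0+0+0+0 mod 2 = 0
  c[5] = d·G[:,5] = (00110110000)·(00100000000) mod 2 = 0+0+1+0+0+0+0+0+0+0+0 mod 2 = 1
  c[6] = d·G[:,6] = (00110110000)·(00010000000) mod 2 = 0+0+0+1+0+0+0+0+0+0+0 mod 2 = 1
  c[7] = d·G[:,7] = (00110110000)·(00001111111) mod 2 = 0+0+0+0+0+1+1+0+0+0+0 mod 2 = 0
  c[8] = d·G[:,8] = (00110110000)·(00001000000) mod 2 = 0+0+0+0+0+0+0+0+0+0+0 mod 2 = 0
  c[9] = d·G[:,9] = (00110110000)·(00000100000) mod 2 = 0+0+0+0+0+1+0+0+0+0+0 mod 2 = 1
  c[10] = d·G[:,10] = (00110110000)·(00000010000) mod 2 = 0+0+0+0+0+0+1+0+0+0+0 mod 2 = 1
  c[11] = d·G[:,11] = (00110110000)·(00000001000) mod 2 = 0+0+0+0+0+0+0+0+0+0+0 mod 2 = 0
  c[12] = d·G[:,12] = (00110110000)·(00000000100) mod 2 = 0+0+0+0+0+0+0+0+0+0+0 mod 2 = 0
  c[13] = d·G[:,13] = (00110110000)·(00000000010) mod 2 = 0+0+0+0+0+0+0+0+0+0+0 mod 2 = 0
  c[14] = d·G[:,14] = (00110110000)·(00000000001) mod 2 = 0+0+0+0+0+0+0+0+0+0+0 mod 2 = 0
Codeword = 000001100110000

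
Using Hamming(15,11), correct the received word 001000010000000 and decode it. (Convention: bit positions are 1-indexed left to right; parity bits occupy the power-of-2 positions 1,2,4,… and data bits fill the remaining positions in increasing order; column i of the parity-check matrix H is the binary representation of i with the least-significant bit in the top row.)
Syndrome s = H · r^T (mod 2), r = 001000010000000:
  s[0] = (101010101010101)·(001000010000000) mod 2 = 0+0+1+0+0+0+0+0+0+0+0+0+0+0+0 mod 2 = 1
  s[1] = (011001100110011)·(001000010000000) mod 2 = 0+0+1+0+0+0+0+0+0+0+0+0+0+0+0 mod 2 = 1
  s[2] = (000111100001111)·(001000010000000) mod 2 = 0+0+0+0+0+0+0+0+0+0+0+0+0+0+0 mod 2 = 0
  s[3] = (000000011111111)·(001000010000000) mod 2 = 0+0+0+0+0+0+0+1+0+0+0+0+0+0+0 mod 2 = 1
Syndrome = 1101
Column 11 of H equals this syndrome → error at bit 11 (1-indexed).
Flip bit 11: 001000010000000 → 001000010010000
Extract data bits at positions {3,5,6,7,9,10,11,12,13,14,15}: 10000010000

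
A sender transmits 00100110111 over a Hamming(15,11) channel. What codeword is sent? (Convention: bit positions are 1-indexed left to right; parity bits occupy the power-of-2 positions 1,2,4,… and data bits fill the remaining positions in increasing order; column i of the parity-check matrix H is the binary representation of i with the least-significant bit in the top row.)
Codeword c = d · G (mod 2), d = 00100110111:
  c[0] = d·G[:,0] = (00100110111)·(11011010101) mod 2 = 0+0+0+0+0+0+1+0+1+0+1 mod 2 = 1
  c[1] = d·G[:,1] = (00100110111)·(10110110011) mod 2 = 0+0+1+0+0+1+1+0+0+1+1 mod 2 = 1
  c[2] = d·G[:,2] = (00100110111)·(10000000000) mod 2 = 0+0+0+0+0+0+0+0+0+0+0 mod 2 = 0
  c[3] = d·G[:,3] = (00100110111)·(01110001111) mod 2 = 0+0+1+0+0+0+0+0+1+1+1 mod 2 = 0
  c[4] = d·G[:,4] = (00100110111)·(01000000000) mod 2 = 0+0+0+0+0+0+0+0+0+0+0 mod 2 = 0
  c[5] = d·G[:,5] = (00100110111)·(00100000000) mod 2 = 0+0+1+0+0+0+0+0+0+0+0 mod 2 = 1
  c[6] = d·G[:,6] = (00100110111)·(00010000000) mod 2 = 0+0+0+0+0+0+0+0+0+0+0 mod 2 = 0
  c[7] = d·G[:,7] = (00100110111)·(00001111111) mod 2 = 0+0+0+0+0+1+1+0+1+1+1 mod 2 = 1
  c[8] = d·G[:,8] = (00100110111)·(00001000000) mod 2 = 0+0+0+0+0+0+0+0+0+0+0 mod 2 = 0
  c[9] = d·G[:,9] = (00100110111)·(00000100000) mod 2 = 0+0+0+0+0+1+0+0+0+0+0 mod 2 = 1
  c[10] = d·G[:,10] = (00100110111)·(00000010000) mod 2 = 0+0+0+0+0+0+1+0+0+0+0 mod 2 = 1
  c[11] = d·G[:,11] = (00100110111)·(00000001000) mod 2 = 0+0+0+0+0+0+0+0+0+0+0 mod 2 = 0
  c[12] = d·G[:,12] = (00100110111)·(00000000100) mod 2 = 0+0+0+0+0+0+0+0+1+0+0 mod 2 = 1
  c[13] = d·G[:,13] = (00100110111)·(00000000010) mod 2 = 0+0+0+0+0+0+0+0+0+1+0 mod 2 = 1
  c[14] = d·G[:,14] = (00100110111)·(00000000001) mod 2 = 0+0+0+0+0+0+0+0+0+0+1 mod 2 = 1
Codeword = 110001010110111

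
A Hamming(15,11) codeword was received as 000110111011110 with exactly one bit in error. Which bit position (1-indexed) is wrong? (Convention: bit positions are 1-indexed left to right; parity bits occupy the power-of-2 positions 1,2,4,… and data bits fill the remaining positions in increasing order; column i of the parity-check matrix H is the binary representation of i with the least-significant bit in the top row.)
Syndrome s = H · r^T (mod 2), r = 000110111011110:
  s[0] = (101010101010101)·(000110111011110) mod 2 = 0+0+0+0+1+0+1+0+1+0+1+0+1+0+0 mod 2 = 1
  s[1] = (011001100110011)·(000110111011110) mod 2 = 0+0+0+0+0+0+1+0+0+0+1+0+0+1+0 mod 2 = 1
  s[2] = (000111100001111)·(000110111011110) mod 2 = 0+0+0+1+1+0+1+0+0+0+0+1+1+1+0 mod 2 = 0
  s[3] = (000000011111111)·(000110111011110) mod 2 = 0+0+0+0+0+0+0+1+1+0+1+1+1+1+0 mod 2 = 0
Syndrome = 1100
Column i of H is the binary representation of i, so the syndrome is the binary index of the flipped bit.
Read s = 1100 with s[0] as LSB: 1·2^0 + 1·2^1 + 0·2^2 + 0·2^3 = 3.
Error is at bit position 3.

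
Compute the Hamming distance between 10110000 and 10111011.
XOR = 00001011, count of 1s = 3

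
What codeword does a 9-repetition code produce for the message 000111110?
Repeat each bit 9× and concatenate:
0→000000000  0→000000000  0→000000000  1→111111111  1→111111111  1→111111111  1→111111111  1→111111111  0→000000000
Codeword = 000000000000000000000000000111111111111111111111111111111111111111111111000000000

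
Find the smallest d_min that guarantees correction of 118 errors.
Correcting t errors requires d_min ≥ 2t + 1 = 2·118 + 1 = 237.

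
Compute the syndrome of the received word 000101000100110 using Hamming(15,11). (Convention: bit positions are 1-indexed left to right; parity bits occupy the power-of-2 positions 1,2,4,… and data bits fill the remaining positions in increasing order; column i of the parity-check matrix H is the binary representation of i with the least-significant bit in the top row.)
Syndrome s = H · r^T (mod 2), r = 000101000100110:
  s[0] = (101010101010101)·(000101000100110) mod 2 = 0+0+0+0+0+0+0+0+0+0+0+0+1+0+0 mod 2 = 1
  s[1] = (011001100110011)·(000101000100110) mod 2 = 0+0+0+0+0+1+0+0+0+1+0+0+0+1+0 mod 2 = 1
  s[2] = (000111100001111)·(000101000100110) mod 2 = 0+0+0+1+0+1+0+0+0+0+0+0+1+1+0 mod 2 = 0
  s[3] = (000000011111111)·(000101000100110) mod 2 = 0+0+0+0+0+0+0+0+0+1+0+0+1+1+0 mod 2 = 1
Syndrome = 1101
Non-zero syndrome: error at position 11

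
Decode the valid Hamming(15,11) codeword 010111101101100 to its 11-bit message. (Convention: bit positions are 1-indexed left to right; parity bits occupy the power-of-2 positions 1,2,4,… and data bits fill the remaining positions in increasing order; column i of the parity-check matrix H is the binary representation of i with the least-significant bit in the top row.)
Parity bits occupy power-of-2 positions; data bits are at positions {3,5,6,7,9,10,11,12,13,14,15} (1-indexed).
Extract: c[3]=0 c[5]=1 c[6]=1 c[7]=1 c[9]=1 c[10]=1 c[11]=0 c[12]=1 c[13]=1 c[14]=0 c[15]=0
Data = 01111101100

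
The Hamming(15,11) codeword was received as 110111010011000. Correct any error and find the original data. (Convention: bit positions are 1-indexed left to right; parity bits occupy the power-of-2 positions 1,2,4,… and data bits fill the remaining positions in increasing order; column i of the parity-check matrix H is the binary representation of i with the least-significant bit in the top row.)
Syndrome s = H · r^T (mod 2), r = 110111010011000:
  s[0] = (101010101010101)·(110111010011000) mod 2 = 1+0+0+0+1+0+0+0+0+0+1+0+0+0+0 mod 2 = 1
  s[1] = (011001100110011)·(110111010011000) mod 2 = 0+1+0+0+0+1+0+0+0+0+1+0+0+0+0 mod 2 = 1
  s[2] = (000111100001111)·(110111010011000) mod 2 = 0+0+0+1+1+1+0+0+0+0+0+1+0+0+0 mod 2 = 0
  s[3] = (000000011111111)·(110111010011000) mod 2 = 0+0+0+0+0+0+0+1+0+0+1+1+0+0+0 mod 2 = 1
Syndrome = 1101
Column 11 of H equals this syndrome → error at bit 11 (1-indexed).
Flip bit 11: 110111010011000 → 110111010001000
Extract data bits at positions {3,5,6,7,9,10,11,12,13,14,15}: 01100001000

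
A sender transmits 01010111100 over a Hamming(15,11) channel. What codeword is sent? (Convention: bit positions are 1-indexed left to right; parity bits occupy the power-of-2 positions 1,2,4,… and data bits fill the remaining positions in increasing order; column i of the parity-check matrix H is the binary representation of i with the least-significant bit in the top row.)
Codeword c = d · G (mod 2), d = 01010111100:
  c[0] = d·G[:,0] = (01010111100)·(11011010101) mod 2 = 0+1+0+1+0+0+1+0+1+0+0 mod 2 = 0
  c[1] = d·G[:,1] = (01010111100)·(10110110011) mod 2 = 0+0+0+1+0+1+1+0+0+0+0 mod 2 = 1
  c[2] = d·G[:,2] = (01010111100)·(10000000000) mod 2 = 0+0+0+0+0+0+0+0+0+0+0 mod 2 = 0
  c[3] = d·G[:,3] = (01010111100)·(01110001111) mod 2 = 0+1+0+1+0+0+0+1+1+0+0 mod 2 = 0
  c[4] = d·G[:,4] = (01010111100)·(01000000000) mod 2 = 0+1+0+0+0+0+0+0+0+0+0 mod 2 = 1
  c[5] = d·G[:,5] = (01010111100)·(00100000000) mod 2 = 0+0+0+0+0+0+0+0+0+0+0 mod 2 = 0
  c[6] = d·G[:,6] = (01010111100)·(00010000000) mod 2 = 0+0+0+1+0+0+0+0+0+0+0 mod 2 = 1
  c[7] = d·G[:,7] = (01010111100)·(00001111111) mod 2 = 0+0+0+0+0+1+1+1+1+0+0 mod 2 = 0
  c[8] = d·G[:,8] = (01010111100)·(00001000000) mod 2 = 0+0+0+0+0+0+0+0+0+0+0 mod 2 = 0
  c[9] = d·G[:,9] = (01010111100)·(00000100000) mod 2 = 0+0+0+0+0+1+0+0+0+0+0 mod 2 = 1
  c[10] = d·G[:,10] = (01010111100)·(00000010000) mod 2 = 0+0+0+0+0+0+1+0+0+0+0 mod 2 = 1
  c[11] = d·G[:,11] = (01010111100)·(00000001000) mod 2 = 0+0+0+0+0+0+0+1+0+0+0 mod 2 = 1
  c[12] = d·G[:,12] = (01010111100)·(00000000100) mod 2 = 0+0+0+0+0+0+0+0+1+0+0 mod 2 = 1
  c[13] = d·G[:,13] = (01010111100)·(00000000010) mod 2 = 0+0+0+0+0+0+0+0+0+0+0 mod 2 = 0
  c[14] = d·G[:,14] = (01010111100)·(00000000001) mod 2 = 0+0+0+0+0+0+0+0+0+0+0 mod 2 = 0
Codeword = 010010100111100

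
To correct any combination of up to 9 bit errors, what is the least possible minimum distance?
Correcting t errors requires d_min ≥ 2t + 1 = 2·9 + 1 = 19.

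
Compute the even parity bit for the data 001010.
Sum of data bits: 0+0+1+0+1+0 = 2.
2 mod 2 = 0, so parity bit = 0.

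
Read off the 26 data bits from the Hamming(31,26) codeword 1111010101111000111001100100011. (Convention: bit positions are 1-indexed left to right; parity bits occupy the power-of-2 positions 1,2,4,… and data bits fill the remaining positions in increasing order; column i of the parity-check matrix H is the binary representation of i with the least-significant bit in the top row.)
Parity bits occupy power-of-2 positions; data bits are at positions {3,5,6,7,9,10,11,12,13,14,15,17,18,19,20,21,22,23,24,25,26,27,28,29,30,31} (1-indexed).
Extract: c[3]=1 c[5]=0 c[6]=1 c[7]=0 c[9]=0 c[10]=1 c[11]=1 c[12]=1 c[13]=1 c[14]=0 c[15]=0 c[17]=1 c[18]=1 c[19]=1 c[20]=0 c[21]=0 c[22]=1 c[23]=1 c[24]=0 c[25]=0 c[26]=1 c[27]=0 c[28]=0 c[29]=0 c[30]=1 c[31]=1
Data = 10100111100111001100100011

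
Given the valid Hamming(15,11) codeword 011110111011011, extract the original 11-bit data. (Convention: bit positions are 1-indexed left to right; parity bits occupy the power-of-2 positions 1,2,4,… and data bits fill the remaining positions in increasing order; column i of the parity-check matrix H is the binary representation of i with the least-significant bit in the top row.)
Parity bits occupy power-of-2 positions; data bits are at positions {3,5,6,7,9,10,11,12,13,14,15} (1-indexed).
Extract: c[3]=1 c[5]=1 c[6]=0 c[7]=1 c[9]=1 c[10]=0 c[11]=1 c[12]=1 c[13]=0 c[14]=1 c[15]=1
Data = 11011011011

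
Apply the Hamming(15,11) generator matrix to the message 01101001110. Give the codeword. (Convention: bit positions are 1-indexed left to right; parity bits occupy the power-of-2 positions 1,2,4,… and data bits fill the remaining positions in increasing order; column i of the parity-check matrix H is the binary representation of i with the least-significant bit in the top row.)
Codeword c = d · G (mod 2), d = 01101001110:
  c[0] = d·G[:,0] = (01101001110)·(11011010101) mod 2 = 0+1+0+0+1+0+0+0+1+0+0 mod 2 = 1
  c[1] = d·G[:,1] = (01101001110)·(10110110011) mod 2 = 0+0+1+0+0+0+0+0+0+1+0 mod 2 = 0
  c[2] = d·G[:,2] = (01101001110)·(10000000000) mod 2 = 0+0+0+0+0+0+0+0+0+0+0 mod 2 = 0
  c[3] = d·G[:,3] = (01101001110)·(01110001111) mod 2 = 0+1+1+0+0+0+0+1+1+1+0 mod 2 = 1
  c[4] = d·G[:,4] = (01101001110)·(01000000000) mod 2 = 0+1+0+0+0+0+0+0+0+0+0 mod 2 = 1
  c[5] = d·G[:,5] = (01101001110)·(00100000000) mod 2 = 0+0+1+0+0+0+0+0+0+0+0 mod 2 = 1
  c[6] = d·G[:,6] = (01101001110)·(00010000000) mod 2 = 0+0+0+0+0+0+0+0+0+0+0 mod 2 = 0
  c[7] = d·G[:,7] = (01101001110)·(00001111111) mod 2 = 0+0+0+0+1+0+0+1+1+1+0 mod 2 = 0
  c[8] = d·G[:,8] = (01101001110)·(00001000000) mod 2 = 0+0+0+0+1+0+0+0+0+0+0 mod 2 = 1
  c[9] = d·G[:,9] = (01101001110)·(00000100000) mod 2 = 0+0+0+0+0+0+0+0+0+0+0 mod 2 = 0
  c[10] = d·G[:,10] = (01101001110)·(00000010000) mod 2 = 0+0+0+0+0+0+0+0+0+0+0 mod 2 = 0
  c[11] = d·G[:,11] = (01101001110)·(00000001000) mod 2 = 0+0+0+0+0+0+0+1+0+0+0 mod 2 = 1
  c[12] = d·G[:,12] = (01101001110)·(00000000100) mod 2 = 0+0+0+0+0+0+0+0+1+0+0 mod 2 = 1
  c[13] = d·G[:,13] = (01101001110)·(00000000010) mod 2 = 0+0+0+0+0+0+0+0+0+1+0 mod 2 = 1
  c[14] = d·G[:,14] = (01101001110)·(00000000001) mod 2 = 0+0+0+0+0+0+0+0+0+0+0 mod 2 = 0
Codeword = 100111001001110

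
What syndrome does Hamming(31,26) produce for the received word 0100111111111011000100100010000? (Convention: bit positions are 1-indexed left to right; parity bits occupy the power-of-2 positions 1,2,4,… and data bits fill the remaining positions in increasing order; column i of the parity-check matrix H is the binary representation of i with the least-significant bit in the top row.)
Syndrome s = H · r^T (mod 2), r = 0100111111111011000100100010000:
  s[0] = (1010101010101010101010101010101)·(0100111111111011000100100010000) mod 2 = 0+0+0+0+1+0+1+0+1+0+1+0+1+0+1+0+0+0+0+0+0+0+1+0+0+0+1+0+0+0+0 mod 2 = 0
  s[1] = (0110011001100110011001100110011)·(0100111111111011000100100010000) mod 2 = 0+1+0+0+0+1+1+0+0+1+1+0+0+0+1+0+0+0+0+0+0+0+1+0+0+0+1+0+0+0+0 mod 2 = 0
  s[2] = (0001111000011110000111100001111)·(0100111111111011000100100010000) mod 2 = 0+0+0+0+1+1+1+0+0+0+0+1+1+0+1+0+0+0+0+1+0+0+1+0+0+0+0+0+0+0+0 mod 2 = 0
  s[3] = (0000000111111110000000011111111)·(0100111111111011000100100010000) mod 2 = 0+0+0+0+0+0+0+1+1+1+1+1+1+0+1+0+0+0+0+0+0+0+0+0+0+0+1+0+0+0+0 mod 2 = 0
  s[4] = (0000000000000001111111111111111)·(0100111111111011000100100010000) mod 2 = 0+0+0+0+0+0+0+0+0+0+0+0+0+0+0+1+0+0+0+1+0+0+1+0+0+0+1+0+0+0+0 mod 2 = 0
Syndrome = 00000
s = 0: no error detected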